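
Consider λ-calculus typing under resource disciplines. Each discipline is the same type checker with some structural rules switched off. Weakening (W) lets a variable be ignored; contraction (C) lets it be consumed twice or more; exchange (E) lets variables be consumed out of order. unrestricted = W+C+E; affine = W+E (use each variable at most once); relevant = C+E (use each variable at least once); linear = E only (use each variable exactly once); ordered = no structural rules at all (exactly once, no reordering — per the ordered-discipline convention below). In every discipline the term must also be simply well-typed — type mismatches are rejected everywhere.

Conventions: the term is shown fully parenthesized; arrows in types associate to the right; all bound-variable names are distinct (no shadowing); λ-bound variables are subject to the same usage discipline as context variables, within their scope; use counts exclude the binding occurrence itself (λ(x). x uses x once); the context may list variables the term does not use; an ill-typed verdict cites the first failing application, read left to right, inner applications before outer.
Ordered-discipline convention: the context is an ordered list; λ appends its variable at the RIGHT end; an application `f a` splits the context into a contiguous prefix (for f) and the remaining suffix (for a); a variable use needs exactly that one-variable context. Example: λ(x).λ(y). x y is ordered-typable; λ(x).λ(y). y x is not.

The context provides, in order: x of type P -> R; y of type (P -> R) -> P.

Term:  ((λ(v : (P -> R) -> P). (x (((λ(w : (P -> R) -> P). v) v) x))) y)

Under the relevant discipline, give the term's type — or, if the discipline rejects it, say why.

not well-typed under relevant — w never used (weakening)
use counts: x=2, y=1, v [bound]=2, w [bound]=0
uses in reading order: x, v, v, x, y
typing: ✓ — R
summary: ordered ✗ · linear ✗ · affine ✗ · relevant ✗ · unrestricted ✓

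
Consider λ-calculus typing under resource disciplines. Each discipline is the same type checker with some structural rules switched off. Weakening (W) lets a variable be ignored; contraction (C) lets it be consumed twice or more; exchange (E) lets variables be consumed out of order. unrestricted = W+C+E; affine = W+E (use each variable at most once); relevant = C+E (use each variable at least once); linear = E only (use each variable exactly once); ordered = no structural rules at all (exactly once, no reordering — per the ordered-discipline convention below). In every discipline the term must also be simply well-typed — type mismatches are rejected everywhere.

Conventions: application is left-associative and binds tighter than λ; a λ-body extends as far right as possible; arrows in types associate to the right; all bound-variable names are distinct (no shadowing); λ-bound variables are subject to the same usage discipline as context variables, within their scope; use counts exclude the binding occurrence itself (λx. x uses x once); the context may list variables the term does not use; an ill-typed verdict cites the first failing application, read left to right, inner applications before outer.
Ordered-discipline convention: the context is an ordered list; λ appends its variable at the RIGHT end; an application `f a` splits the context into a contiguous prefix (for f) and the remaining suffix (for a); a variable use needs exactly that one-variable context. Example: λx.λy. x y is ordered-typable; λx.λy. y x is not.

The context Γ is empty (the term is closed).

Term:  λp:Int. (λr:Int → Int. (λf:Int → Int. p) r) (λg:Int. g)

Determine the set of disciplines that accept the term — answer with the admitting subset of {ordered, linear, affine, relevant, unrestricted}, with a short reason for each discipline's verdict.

admitting disciplines: affine, unrestricted
variable uses: p [bound]: 1×; r [bound]: 1×; f [bound]: 0×; g [bound]: 1×
left-to-right use order: p, r, g
typing: well-typed — term : Int → Int
ordered: ✗ — needs weakening: f unused
linear: ✗ — needs weakening: f unused
affine: ✓ — none of p, r, f, g used more than once
relevant: ✗ — needs weakening: f unused
unrestricted: ✓ — well-typed at Int → Int; no restrictions here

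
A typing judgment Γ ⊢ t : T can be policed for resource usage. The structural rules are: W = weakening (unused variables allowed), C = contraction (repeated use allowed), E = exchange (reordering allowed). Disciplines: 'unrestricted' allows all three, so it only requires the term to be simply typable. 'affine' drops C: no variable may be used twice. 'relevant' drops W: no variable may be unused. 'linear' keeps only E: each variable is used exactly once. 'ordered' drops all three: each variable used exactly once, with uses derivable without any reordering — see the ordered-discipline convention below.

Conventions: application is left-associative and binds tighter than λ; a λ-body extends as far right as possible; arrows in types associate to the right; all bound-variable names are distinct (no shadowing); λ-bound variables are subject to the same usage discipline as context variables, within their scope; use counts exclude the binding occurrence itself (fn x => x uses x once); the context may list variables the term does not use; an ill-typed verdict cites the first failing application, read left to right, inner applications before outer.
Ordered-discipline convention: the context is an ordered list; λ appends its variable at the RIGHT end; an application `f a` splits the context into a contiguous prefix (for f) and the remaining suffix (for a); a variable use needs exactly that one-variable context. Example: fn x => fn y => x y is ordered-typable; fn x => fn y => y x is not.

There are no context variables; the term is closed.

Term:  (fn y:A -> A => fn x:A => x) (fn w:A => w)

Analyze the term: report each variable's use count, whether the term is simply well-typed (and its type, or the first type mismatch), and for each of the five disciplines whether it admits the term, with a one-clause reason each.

counts: y [bound] ×0; x [bound] ×1; w [bound] ×1
use order (left to right): x, w
typing: well-typed at A -> A
ordered ✗ (y left unused)
linear ✗ (y left unused)
affine ✓ (none of y, x, w used more than once)
relevant ✗ (y left unused)
unrestricted ✓ (type-checks (A -> A) and nothing is barred)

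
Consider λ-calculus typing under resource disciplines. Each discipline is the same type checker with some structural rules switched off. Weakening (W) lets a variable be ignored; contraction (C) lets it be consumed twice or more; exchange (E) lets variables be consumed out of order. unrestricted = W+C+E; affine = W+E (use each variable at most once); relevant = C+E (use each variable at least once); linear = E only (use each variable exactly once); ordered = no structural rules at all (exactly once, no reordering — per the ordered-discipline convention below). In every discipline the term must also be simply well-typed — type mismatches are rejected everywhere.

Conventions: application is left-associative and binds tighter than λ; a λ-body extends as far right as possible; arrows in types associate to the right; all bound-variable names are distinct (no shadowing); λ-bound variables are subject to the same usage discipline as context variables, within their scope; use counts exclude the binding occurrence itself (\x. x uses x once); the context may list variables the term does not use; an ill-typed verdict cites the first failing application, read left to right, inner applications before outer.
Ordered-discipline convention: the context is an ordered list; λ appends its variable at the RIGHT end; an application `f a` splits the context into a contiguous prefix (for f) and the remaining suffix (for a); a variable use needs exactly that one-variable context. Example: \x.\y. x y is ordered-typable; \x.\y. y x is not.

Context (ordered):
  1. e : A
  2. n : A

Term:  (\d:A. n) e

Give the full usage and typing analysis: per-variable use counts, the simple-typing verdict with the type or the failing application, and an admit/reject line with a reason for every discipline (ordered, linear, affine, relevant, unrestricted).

usage: e ×1; n ×1; d (bound) ×0
use order (left to right): n, e
typing: ✓ — A
ordered: ✗ — d never used (weakening)
linear: ✗ — d never used (weakening)
affine: ✓ — e, n, d: no repeats, contraction unneeded
relevant: ✗ — d never used (weakening)
unrestricted: ✓ — type-checks (A) and nothing is barred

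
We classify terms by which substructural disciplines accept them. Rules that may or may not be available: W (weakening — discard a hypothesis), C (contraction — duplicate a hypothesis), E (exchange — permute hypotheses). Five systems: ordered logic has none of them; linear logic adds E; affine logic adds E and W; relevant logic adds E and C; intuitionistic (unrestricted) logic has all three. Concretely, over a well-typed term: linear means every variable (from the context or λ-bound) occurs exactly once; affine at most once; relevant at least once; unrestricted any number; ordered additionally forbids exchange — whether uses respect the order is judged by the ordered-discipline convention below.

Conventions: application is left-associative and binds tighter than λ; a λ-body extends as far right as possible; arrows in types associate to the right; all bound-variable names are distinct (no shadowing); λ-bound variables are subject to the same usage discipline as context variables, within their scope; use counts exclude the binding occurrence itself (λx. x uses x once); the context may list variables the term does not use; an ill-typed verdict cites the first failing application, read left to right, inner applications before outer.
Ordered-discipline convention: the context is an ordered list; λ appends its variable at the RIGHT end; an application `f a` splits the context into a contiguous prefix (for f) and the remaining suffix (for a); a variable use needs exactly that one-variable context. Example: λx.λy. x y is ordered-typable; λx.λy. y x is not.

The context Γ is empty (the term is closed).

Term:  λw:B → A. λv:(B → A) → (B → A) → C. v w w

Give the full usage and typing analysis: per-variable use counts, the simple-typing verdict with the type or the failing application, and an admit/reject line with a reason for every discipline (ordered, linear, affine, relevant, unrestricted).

variable uses: w (bound) ×2, v (bound) ×1
uses in reading order: v, w, w
typing: well-typed — term : (B → A) → ((B → A) → (B → A) → C) → C
ordered: ✗ — needs contraction — w ×2
linear: ✗ — needs contraction — w ×2
affine: ✗ — needs contraction — w ×2
relevant: ✓ — at least one use each (w, v)
unrestricted: ✓ — simply typable at (B → A) → ((B → A) → (B → A) → C) → C; W, C, E all held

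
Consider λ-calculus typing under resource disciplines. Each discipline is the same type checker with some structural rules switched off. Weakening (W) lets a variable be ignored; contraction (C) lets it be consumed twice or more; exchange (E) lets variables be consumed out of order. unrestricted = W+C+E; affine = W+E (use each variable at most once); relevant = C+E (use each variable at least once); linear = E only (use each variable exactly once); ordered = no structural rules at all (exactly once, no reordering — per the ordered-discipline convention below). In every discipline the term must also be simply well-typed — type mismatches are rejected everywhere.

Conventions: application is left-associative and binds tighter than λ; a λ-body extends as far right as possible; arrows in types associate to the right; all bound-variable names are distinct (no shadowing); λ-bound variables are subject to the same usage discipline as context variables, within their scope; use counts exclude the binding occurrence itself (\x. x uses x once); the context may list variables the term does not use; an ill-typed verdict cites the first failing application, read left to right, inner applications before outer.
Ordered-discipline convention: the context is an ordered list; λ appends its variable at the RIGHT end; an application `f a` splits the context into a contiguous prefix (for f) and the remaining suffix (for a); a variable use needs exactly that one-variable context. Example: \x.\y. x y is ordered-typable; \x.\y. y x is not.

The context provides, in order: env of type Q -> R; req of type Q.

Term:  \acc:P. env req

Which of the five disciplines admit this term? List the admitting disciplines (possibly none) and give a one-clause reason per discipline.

admitting disciplines: affine, unrestricted
variable uses: env=1, req=1, acc (bound)=0
left-to-right use order: env, req
typing: well-typed — term : P -> R
ordered: ✗ — acc left unused
linear: ✗ — acc left unused
affine: ✓ — env, req, acc: no repeats, contraction unneeded
relevant: ✗ — acc left unused
unrestricted: ✓ — typability at P -> R is all that's needed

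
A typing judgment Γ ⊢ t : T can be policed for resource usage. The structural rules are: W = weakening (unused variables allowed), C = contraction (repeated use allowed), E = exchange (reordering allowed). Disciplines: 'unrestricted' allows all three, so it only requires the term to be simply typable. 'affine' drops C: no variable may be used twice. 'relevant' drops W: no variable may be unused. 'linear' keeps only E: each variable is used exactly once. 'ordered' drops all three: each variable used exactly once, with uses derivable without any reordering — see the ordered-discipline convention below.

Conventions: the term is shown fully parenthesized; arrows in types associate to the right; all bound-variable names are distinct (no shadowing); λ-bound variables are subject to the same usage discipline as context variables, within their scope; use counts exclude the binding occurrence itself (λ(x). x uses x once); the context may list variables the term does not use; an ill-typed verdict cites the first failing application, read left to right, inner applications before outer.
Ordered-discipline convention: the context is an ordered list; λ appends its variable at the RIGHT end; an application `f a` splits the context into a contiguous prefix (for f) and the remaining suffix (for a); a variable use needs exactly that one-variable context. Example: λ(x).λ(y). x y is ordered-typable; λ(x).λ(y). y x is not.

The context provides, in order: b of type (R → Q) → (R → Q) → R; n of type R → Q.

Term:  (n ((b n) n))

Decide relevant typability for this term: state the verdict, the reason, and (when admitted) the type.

yes — none of b, n goes unused; term : Q
counts: b=1; n=3
left-to-right use order: n, b, n, n
typing: the term checks, with type Q
summary: ordered ✗; linear ✗; affine ✗; relevant ✓; unrestricted ✓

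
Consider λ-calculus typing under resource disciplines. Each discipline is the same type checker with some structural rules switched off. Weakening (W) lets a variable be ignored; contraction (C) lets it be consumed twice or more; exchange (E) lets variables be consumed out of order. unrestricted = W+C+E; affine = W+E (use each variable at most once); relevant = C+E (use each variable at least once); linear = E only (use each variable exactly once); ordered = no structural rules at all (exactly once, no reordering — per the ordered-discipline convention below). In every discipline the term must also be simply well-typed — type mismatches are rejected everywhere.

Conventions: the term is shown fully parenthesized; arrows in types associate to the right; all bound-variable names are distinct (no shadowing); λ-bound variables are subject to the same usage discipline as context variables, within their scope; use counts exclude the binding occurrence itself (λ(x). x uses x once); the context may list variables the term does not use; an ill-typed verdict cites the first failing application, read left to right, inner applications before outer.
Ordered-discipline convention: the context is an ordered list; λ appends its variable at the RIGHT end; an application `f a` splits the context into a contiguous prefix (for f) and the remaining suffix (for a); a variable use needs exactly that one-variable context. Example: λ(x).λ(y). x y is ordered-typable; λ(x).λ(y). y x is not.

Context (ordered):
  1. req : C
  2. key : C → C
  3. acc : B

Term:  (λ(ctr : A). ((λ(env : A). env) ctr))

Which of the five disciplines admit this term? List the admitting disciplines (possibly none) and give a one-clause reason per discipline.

admitted by: affine, unrestricted
variable uses: req ×0; key ×0; acc ×0; ctr (λ-bound) ×1; env (λ-bound) ×1
left-to-right use order: env, ctr
typing: the term checks, with type A → A
ordered: ✗, req, key, acc left unused
linear: ✗, req, key, acc left unused
affine: ✓, no duplicate uses among req, key, acc, ctr, env
relevant: ✗, req, key, acc left unused
unrestricted: ✓, well-typed at A → A; no restrictions here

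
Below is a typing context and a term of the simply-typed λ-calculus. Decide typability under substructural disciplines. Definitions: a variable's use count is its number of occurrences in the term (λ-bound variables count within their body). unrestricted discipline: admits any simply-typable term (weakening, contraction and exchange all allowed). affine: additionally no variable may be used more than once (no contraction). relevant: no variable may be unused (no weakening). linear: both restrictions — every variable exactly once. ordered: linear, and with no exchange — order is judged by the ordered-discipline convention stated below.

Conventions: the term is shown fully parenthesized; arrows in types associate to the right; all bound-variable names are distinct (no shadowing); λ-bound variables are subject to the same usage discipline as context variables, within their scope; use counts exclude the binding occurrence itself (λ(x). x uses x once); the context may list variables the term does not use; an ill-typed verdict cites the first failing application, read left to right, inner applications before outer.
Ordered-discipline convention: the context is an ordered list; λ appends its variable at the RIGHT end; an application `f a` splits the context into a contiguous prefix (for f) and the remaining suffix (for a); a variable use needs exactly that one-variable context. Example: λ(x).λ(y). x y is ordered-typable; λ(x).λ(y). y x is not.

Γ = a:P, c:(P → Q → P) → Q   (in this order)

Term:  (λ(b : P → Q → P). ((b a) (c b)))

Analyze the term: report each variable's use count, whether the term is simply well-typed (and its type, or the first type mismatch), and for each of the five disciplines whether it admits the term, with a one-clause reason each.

use counts: a: 1, c: 1, b [bound]: 2
use order (left to right): b, a, c, b
typing: the term checks, with type (P → Q → P) → P
ordered: ✗ — repeated use of b ×2
linear: ✗ — repeated use of b ×2
affine: ✗ — repeated use of b ×2
relevant: ✓ — every one of a, c, b appears
unrestricted: ✓ — simply typable at (P → Q → P) → P; W, C, E all held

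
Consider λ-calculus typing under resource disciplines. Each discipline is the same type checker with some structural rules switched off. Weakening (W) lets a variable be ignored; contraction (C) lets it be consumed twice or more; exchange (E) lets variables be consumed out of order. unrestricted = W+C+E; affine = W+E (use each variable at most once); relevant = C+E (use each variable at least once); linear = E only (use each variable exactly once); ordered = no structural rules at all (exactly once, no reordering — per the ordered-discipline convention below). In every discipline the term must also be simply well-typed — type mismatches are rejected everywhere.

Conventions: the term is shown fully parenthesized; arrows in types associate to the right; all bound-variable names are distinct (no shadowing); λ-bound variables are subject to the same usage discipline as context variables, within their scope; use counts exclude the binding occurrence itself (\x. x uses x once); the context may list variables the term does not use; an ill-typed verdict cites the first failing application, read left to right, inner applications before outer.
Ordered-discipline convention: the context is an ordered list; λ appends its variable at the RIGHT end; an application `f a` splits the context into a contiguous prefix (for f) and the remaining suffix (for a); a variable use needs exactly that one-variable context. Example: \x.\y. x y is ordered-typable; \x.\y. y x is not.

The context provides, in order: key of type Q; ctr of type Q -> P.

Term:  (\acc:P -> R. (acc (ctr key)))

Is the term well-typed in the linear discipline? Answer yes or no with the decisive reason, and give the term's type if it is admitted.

yes — single use per variable (key, ctr, acc); term : (P -> R) -> R
counts: key ×1, ctr ×1, acc (bound) ×1
order of uses: acc, ctr, key
typing: well-typed at (P -> R) -> R
per-discipline verdicts: ordered ✗, linear ✓, affine ✓, relevant ✓, unrestricted ✓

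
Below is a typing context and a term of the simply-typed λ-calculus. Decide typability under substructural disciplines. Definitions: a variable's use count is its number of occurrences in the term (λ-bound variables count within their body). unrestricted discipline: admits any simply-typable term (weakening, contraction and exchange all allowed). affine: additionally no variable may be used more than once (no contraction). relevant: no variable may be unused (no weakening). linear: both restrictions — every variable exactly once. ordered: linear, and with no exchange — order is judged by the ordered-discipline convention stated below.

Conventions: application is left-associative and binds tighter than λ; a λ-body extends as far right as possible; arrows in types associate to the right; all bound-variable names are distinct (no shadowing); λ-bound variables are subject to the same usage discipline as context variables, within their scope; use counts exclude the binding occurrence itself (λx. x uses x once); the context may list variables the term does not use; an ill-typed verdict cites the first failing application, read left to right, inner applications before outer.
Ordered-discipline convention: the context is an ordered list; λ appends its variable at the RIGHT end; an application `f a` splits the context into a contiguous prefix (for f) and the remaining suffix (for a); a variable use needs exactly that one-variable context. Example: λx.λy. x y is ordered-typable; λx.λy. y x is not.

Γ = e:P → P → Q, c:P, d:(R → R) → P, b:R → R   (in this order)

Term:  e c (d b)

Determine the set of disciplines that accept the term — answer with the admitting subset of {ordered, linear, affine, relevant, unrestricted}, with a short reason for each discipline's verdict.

admitted by: ordered, linear, affine, relevant, unrestricted
use counts: e ×1; c ×1; d ×1; b ×1
order of uses: e, c, d, b
typing: well-typed at Q
ordered ✓ (e, c, d, b: once each, no exchange needed)
linear ✓ (e, c, d, b: one use apiece)
affine ✓ (no duplicate uses among e, c, d, b)
relevant ✓ (e, c, d, b: all used, weakening unneeded)
unrestricted ✓ (typability at Q is all that's needed)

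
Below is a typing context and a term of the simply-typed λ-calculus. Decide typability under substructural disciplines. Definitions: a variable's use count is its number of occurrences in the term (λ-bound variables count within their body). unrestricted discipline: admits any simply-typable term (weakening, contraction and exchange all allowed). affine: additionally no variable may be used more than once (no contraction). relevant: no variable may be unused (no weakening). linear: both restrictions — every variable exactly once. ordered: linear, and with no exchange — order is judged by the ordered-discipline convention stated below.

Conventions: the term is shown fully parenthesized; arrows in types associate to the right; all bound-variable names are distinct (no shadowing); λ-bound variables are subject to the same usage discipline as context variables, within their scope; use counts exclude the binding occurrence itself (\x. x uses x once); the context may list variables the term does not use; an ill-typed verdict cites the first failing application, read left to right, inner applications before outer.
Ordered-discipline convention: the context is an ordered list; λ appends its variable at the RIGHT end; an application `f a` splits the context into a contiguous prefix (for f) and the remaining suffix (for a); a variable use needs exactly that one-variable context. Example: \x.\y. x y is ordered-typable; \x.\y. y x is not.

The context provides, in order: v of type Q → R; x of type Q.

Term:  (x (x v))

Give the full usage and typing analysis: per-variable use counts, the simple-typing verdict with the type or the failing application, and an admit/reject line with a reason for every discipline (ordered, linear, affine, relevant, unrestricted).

usage: v ×1; x ×2
uses in reading order: x, x, v
typing: ill-typed: applying a non-function (Q)
ordered: ✗ — a type mismatch blocks all five
linear: ✗ — the type mismatch rejects it
affine: ✗ — not simply typable
relevant: ✗ — fails simple typing
unrestricted: ✗ — a type mismatch blocks all five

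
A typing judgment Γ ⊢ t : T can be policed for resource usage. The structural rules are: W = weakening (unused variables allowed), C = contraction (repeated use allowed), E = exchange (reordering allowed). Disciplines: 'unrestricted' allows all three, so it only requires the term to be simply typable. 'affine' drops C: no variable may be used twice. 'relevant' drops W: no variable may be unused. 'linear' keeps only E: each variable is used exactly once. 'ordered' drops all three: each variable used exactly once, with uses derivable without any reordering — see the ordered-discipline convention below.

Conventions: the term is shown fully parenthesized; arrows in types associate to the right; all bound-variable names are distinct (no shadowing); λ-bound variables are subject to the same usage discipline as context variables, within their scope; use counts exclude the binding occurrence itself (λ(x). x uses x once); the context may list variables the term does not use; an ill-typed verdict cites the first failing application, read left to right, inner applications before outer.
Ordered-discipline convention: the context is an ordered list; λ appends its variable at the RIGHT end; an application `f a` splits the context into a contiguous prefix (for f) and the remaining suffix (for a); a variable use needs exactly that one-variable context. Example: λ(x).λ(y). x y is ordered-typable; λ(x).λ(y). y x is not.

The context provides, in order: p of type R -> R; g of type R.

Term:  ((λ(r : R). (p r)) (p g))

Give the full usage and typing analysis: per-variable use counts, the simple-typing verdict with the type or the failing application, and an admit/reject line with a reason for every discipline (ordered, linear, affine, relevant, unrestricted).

counts: p: 2, g: 1, r [bound]: 1
uses in reading order: p, r, p, g
typing: the term checks, with type R
ordered ✗ (repeated use of p ×2)
linear ✗ (repeated use of p ×2)
affine ✗ (repeated use of p ×2)
relevant ✓ (p, g, r: all used, weakening unneeded)
unrestricted ✓ (well-typed at R; no restrictions here)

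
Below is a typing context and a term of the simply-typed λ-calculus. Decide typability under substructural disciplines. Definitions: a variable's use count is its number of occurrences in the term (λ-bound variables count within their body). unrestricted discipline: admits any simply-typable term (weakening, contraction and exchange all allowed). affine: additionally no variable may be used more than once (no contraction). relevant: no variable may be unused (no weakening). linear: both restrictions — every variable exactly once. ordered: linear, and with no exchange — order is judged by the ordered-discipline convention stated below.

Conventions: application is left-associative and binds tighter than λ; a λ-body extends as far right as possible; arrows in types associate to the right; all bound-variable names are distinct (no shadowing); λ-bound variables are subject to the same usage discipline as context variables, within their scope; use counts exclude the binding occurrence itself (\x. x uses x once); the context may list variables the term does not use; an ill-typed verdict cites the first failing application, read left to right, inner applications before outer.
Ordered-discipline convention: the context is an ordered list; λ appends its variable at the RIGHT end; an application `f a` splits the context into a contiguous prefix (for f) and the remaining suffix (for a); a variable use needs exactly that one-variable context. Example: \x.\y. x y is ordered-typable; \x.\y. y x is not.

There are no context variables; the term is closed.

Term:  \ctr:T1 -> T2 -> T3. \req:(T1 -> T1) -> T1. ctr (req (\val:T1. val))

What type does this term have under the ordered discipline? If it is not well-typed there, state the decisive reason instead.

term : (T1 -> T2 -> T3) -> ((T1 -> T1) -> T1) -> T2 -> T3
counts: ctr (bound) ×1; req (bound) ×1; val (bound) ×1
uses in reading order: ctr, req, val
typing: well-typed at (T1 -> T2 -> T3) -> ((T1 -> T1) -> T1) -> T2 -> T3
all disciplines: ordered ✓, linear ✓, affine ✓, relevant ✓, unrestricted ✓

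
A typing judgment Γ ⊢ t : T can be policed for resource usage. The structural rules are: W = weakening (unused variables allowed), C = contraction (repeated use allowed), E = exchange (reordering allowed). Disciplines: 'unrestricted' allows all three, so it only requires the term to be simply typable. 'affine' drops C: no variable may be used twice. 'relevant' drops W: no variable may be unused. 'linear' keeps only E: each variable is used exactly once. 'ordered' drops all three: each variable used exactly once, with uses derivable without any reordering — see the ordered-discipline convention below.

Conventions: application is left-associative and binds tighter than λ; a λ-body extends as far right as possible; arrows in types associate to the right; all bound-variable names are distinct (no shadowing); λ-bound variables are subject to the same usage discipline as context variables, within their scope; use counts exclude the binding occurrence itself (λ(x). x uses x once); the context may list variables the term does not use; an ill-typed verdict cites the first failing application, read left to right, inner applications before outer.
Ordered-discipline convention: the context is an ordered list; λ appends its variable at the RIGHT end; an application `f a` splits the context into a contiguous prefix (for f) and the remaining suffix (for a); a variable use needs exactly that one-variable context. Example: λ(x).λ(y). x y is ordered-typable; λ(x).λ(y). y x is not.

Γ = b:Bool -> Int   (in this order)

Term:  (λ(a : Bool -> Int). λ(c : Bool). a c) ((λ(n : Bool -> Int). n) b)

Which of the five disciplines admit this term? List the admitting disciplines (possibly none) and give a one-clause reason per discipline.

accepted by: ordered, linear, affine, relevant, unrestricted
usage: b: 1; a [bound]: 1; c [bound]: 1; n [bound]: 1
uses in reading order: a, c, n, b
typing: well-typed — term : Bool -> Int
ordered: ✓ — b, a, c, n: once each, no exchange needed
linear: ✓ — b, a, c, n: one use apiece
affine: ✓ — none of b, a, c, n used more than once
relevant: ✓ — every one of b, a, c, n appears
unrestricted: ✓ — simply typable at Bool -> Int; W, C, E all held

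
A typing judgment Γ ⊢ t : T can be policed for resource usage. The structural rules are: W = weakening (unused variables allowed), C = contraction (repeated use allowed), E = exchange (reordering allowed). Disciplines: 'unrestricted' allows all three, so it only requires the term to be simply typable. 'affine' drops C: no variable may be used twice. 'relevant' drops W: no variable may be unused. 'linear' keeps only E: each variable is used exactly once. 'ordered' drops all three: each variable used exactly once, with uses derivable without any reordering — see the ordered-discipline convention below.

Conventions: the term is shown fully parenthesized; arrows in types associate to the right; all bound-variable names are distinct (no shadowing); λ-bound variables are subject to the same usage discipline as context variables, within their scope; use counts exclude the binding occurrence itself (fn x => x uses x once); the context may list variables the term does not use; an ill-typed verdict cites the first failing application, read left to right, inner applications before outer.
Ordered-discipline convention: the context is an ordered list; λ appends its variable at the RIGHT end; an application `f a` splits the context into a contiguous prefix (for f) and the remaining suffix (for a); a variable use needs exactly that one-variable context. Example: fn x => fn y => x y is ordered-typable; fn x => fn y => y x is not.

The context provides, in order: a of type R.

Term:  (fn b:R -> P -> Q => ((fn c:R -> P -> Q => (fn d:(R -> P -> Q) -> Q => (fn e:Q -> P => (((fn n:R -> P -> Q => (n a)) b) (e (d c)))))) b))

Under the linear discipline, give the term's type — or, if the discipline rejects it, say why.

not well-typed under linear — b ×2 used more than once (contraction)
variable uses: a ×1, b (λ-bound) ×2, c (λ-bound) ×1, d (λ-bound) ×1, e (λ-bound) ×1, n (λ-bound) ×1
order of uses: n, a, b, e, d, c, b
typing: well-typed — term : (R -> P -> Q) -> ((R -> P -> Q) -> Q) -> (Q -> P) -> Q
all disciplines: ordered ✗, linear ✗, affine ✗, relevant ✓, unrestricted ✓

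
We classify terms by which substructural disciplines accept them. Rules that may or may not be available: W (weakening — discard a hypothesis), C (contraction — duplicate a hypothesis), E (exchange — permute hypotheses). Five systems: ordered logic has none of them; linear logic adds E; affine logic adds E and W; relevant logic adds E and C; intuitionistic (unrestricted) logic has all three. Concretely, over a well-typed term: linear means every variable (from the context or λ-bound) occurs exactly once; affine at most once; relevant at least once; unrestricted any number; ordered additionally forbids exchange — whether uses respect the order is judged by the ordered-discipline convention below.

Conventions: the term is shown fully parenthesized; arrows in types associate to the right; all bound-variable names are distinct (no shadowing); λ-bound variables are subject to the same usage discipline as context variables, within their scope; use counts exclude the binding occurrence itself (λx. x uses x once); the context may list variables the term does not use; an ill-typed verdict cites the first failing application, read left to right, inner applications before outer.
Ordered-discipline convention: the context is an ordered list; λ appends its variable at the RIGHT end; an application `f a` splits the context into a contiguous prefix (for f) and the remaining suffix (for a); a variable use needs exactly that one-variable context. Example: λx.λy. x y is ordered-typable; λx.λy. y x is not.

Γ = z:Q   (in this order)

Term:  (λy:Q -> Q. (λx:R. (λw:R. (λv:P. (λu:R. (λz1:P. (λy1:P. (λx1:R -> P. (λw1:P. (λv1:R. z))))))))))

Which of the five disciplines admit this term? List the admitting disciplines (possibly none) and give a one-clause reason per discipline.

admitting disciplines: affine, unrestricted
usage: z ×1, y [bound] ×0, x [bound] ×0, w [bound] ×0, v [bound] ×0, u [bound] ×0, z1 [bound] ×0, y1 [bound] ×0, x1 [bound] ×0, w1 [bound] ×0, v1 [bound] ×0
order of uses: z
typing: well-typed — term : (Q -> Q) -> R -> R -> P -> R -> P -> P -> (R -> P) -> P -> R -> Q
ordered: ✗ — unused: y, x, w, v, u, z1, y1, x1, w1, v1 — weakening required
linear: ✗ — unused: y, x, w, v, u, z1, y1, x1, w1, v1 — weakening required
affine: ✓ — none of z, y, x, w, v, u, z1, y1, x1, w1, v1 used more than once
relevant: ✗ — unused: y, x, w, v, u, z1, y1, x1, w1, v1 — weakening required
unrestricted: ✓ — simply typable at (Q -> Q) -> R -> R -> P -> R -> P -> P -> (R -> P) -> P -> R -> Q; W, C, E all held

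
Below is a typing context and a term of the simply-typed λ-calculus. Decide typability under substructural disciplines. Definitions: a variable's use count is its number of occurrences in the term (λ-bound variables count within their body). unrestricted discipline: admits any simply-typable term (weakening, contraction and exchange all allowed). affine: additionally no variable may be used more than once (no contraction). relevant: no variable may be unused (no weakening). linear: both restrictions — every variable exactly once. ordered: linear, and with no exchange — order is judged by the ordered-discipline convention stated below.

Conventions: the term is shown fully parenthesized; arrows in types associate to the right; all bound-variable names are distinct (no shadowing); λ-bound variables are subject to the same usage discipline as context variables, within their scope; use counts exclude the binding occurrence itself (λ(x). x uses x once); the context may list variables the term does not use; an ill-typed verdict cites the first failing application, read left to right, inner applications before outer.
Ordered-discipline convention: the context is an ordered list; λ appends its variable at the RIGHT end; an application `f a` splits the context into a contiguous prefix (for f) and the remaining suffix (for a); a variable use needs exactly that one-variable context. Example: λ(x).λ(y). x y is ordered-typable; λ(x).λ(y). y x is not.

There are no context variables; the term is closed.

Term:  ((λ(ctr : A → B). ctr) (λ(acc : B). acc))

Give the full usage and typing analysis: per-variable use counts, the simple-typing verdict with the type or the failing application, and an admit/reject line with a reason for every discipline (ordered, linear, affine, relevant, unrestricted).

counts: ctr (bound): 1, acc (bound): 1
left-to-right use order: ctr, acc
typing: ill-typed: an application expects A → B but receives B → B
ordered: ✗ — fails simple typing
linear: ✗ — a type mismatch blocks all five
affine: ✗ — the type mismatch rejects it
relevant: ✗ — not simply typable
unrestricted: ✗ — fails simple typing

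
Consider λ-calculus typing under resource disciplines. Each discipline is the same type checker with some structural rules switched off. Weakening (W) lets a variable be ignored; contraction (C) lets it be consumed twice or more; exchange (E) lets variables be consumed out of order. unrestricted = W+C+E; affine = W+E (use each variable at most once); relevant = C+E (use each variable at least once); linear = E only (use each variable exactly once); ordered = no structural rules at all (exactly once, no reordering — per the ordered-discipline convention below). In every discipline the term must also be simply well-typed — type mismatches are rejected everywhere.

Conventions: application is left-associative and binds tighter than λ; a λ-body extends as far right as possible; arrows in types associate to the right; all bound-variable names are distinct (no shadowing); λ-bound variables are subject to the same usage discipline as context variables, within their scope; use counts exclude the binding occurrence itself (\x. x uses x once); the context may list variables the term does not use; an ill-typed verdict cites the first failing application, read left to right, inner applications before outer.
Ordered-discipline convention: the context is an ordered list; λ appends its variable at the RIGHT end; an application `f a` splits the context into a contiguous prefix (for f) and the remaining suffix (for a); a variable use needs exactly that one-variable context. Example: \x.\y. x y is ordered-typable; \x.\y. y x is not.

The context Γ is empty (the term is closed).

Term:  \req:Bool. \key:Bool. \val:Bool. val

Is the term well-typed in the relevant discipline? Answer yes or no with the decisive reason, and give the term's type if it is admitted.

no — req, key never used (weakening)
use counts: req (λ-bound): 0, key (λ-bound): 0, val (λ-bound): 1
left-to-right use order: val
typing: well-typed — term : Bool → Bool → Bool → Bool
across the five disciplines: ordered ✗; linear ✗; affine ✓; relevant ✗; unrestricted ✓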